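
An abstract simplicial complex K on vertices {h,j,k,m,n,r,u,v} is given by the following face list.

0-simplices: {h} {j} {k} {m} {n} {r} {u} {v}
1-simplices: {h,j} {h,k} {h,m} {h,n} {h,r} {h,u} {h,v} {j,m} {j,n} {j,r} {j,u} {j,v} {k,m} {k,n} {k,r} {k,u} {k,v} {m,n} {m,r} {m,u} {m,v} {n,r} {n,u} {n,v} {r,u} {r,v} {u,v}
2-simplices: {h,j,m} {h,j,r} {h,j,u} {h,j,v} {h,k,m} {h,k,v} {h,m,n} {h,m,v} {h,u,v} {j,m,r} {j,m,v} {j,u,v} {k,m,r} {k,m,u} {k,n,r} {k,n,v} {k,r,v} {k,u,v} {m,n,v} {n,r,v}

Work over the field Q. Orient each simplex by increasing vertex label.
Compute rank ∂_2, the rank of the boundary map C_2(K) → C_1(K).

rank∂_2=17

n_0=8 n_1=27 n_2=20  [Q]
∂1: piv[hj,hk,hm,hn,hr,hu,hv] rk=7  ker:jm,jn,jr,ju,jv,km,kn,kr,ku,kv,mn,mr,mu,mv,nr,nu,nv,ru,rv,uv
∂2: piv[hjm,hjr,hju,hjv,hkm,hkv,hmn,hmv,huv,jmr,kmr,kmu,knr,knv,krv,kuv,mnv] rk=17  ker:jmv,juv,nrv
rk∂_2=17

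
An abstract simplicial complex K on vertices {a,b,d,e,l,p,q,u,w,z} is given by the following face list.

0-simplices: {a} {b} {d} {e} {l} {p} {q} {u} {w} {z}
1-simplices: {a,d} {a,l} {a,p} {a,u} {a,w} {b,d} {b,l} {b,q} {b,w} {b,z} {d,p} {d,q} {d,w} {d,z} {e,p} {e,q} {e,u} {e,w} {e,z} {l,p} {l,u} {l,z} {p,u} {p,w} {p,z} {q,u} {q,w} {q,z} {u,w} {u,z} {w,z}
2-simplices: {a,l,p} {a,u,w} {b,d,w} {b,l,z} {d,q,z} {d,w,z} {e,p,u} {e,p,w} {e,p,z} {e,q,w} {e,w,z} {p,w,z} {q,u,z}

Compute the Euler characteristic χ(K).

χ(K)=-8

n_0=10 n_1=31 n_2=13
χ=+10−31+13=-8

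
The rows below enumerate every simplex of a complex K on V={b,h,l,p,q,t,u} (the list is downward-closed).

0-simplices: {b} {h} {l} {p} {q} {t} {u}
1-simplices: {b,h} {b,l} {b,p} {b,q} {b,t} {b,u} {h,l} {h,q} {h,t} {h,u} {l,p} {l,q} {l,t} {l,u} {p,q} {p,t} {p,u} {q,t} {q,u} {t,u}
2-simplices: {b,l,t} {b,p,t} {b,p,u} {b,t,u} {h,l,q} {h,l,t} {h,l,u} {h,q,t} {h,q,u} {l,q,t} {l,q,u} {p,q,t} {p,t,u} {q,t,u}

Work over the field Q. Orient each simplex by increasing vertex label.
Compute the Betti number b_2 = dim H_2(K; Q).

n_0=7 n_1=20 n_2=14  [Q]
∂1: piv[bh,bl,bp,bq,bt,bu] rk=6  ker:hl,hq,ht,hu,lp,lq,lt,lu,pq,pt,pu,qt,qu,tu
∂2: piv[blt,bpt,bpu,btu,hlq,hlt,hlu,hqt,hqu,pqt,qtu] rk=11  ker:lqt,lqu,ptu
b_2=(14−11)−0=3

b_2=3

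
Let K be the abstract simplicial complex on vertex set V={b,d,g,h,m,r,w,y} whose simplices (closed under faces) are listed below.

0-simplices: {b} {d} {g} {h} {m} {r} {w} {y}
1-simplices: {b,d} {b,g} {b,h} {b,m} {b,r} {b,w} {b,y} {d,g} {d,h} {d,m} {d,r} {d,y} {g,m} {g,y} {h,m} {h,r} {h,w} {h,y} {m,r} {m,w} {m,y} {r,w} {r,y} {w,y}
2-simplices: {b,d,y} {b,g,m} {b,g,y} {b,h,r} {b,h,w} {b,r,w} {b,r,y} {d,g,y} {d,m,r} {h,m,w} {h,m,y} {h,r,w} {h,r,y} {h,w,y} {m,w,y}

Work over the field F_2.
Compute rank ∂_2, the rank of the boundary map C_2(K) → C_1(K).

n_0=8 n_1=24 n_2=15  [Z2]
∂1: piv[bd,bg,bh,bm,br,bw,by] rk=7  ker:dg,dh,dm,dr,dy,gm,gy,hm,hr,hw,hy,mr,mw,my,rw,ry,wy
∂2: piv[bdy,bgm,bgy,bhr,bhw,brw,bry,dgy,dmr,hmw,hmy,hry,hwy] rk=13  ker:hrw,mwy
rk∂_2=13

rank∂_2=13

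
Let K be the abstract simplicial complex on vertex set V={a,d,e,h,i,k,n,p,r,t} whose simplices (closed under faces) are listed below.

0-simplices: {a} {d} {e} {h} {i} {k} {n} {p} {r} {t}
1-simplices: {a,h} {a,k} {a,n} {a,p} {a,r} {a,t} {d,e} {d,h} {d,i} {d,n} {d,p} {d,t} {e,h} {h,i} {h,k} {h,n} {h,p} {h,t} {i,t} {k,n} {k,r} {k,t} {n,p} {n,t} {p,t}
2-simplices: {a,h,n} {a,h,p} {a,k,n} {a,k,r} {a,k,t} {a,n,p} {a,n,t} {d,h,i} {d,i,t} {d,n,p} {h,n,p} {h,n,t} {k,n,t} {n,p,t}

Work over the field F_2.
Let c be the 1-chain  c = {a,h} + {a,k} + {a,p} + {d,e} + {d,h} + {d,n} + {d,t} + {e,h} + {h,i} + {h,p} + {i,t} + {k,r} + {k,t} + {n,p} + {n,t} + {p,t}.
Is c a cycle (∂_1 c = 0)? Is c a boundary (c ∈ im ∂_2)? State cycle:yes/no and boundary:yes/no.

n_0=10 n_1=25 n_2=14  [Z2]
∂1: piv[ah,ak,an,ap,ar,at,de,dh,di] rk=9  ker:dn,dp,dt,eh,hi,hk,hn,hp,ht,it,kn,kr,kt,np,nt,pt
∂2: piv[ahn,ahp,akn,akr,akt,anp,ant,dhi,dit,dnp,hnt,npt] rk=12  ker:hnp,knt
∂1c = {a} + {h} + {k} + {n} + {r} + {t}

cycle:no boundary:no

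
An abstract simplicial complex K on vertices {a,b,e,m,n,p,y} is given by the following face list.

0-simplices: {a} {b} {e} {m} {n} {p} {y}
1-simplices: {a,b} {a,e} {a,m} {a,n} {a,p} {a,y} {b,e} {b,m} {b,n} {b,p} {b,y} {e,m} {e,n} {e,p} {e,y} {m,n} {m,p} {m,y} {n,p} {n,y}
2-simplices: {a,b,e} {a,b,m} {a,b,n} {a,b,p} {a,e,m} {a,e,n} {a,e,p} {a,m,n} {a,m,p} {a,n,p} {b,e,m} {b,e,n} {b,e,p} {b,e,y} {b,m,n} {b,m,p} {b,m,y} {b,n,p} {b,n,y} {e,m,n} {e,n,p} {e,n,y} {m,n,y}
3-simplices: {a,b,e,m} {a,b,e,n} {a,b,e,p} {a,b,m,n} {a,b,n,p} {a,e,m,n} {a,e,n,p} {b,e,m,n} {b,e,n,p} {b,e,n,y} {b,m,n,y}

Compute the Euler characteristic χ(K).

χ(K)=-1

n_0=7 n_1=20 n_2=23 n_3=11
χ=+7−20+23−11=-1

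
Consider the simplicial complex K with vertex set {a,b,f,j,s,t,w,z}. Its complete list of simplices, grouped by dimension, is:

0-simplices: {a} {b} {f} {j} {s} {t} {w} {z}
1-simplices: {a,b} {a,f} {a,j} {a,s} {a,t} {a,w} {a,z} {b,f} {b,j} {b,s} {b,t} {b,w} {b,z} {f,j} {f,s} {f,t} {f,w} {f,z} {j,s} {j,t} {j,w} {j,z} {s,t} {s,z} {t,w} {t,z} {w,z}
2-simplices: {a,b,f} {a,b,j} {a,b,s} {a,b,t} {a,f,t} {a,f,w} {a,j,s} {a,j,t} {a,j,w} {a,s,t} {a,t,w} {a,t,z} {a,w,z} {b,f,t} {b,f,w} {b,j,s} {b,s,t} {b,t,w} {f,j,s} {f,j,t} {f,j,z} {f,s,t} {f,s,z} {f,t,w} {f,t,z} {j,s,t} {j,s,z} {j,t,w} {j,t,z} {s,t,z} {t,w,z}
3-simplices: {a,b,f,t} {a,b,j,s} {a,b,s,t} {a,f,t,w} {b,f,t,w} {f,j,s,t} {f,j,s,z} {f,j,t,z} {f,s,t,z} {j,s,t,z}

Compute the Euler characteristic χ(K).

n_0=8 n_1=27 n_2=31 n_3=10
χ=+8−27+31−10=2

χ(K)=2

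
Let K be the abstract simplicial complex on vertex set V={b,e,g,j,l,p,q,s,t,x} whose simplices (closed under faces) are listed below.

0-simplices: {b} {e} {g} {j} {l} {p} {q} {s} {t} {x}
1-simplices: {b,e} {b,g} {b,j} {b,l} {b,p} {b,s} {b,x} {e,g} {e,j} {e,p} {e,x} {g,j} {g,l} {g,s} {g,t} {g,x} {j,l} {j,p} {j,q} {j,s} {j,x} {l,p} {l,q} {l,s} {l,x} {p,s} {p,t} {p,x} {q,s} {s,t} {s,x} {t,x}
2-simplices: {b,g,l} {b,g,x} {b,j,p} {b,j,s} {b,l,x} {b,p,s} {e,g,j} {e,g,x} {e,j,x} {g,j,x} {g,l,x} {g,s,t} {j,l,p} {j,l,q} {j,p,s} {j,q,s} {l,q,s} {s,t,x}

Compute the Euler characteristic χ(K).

χ(K)=-4

n_0=10 n_1=32 n_2=18
χ=+10−32+18=-4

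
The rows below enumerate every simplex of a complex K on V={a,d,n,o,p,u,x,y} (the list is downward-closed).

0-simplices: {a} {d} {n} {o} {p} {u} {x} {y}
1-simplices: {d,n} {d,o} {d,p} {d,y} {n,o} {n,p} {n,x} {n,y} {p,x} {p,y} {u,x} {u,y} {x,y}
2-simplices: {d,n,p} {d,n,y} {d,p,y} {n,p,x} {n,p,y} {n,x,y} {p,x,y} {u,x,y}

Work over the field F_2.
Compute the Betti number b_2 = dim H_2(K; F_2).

b_2=2

n_0=8 n_1=13 n_2=8  [Z2]
∂1: piv[dn,do,dp,dy,nx,ux] rk=6  ker:no,np,ny,px,py,uy,xy
∂2: piv[dnp,dny,dpy,npx,nxy,uxy] rk=6  ker:npy,pxy
b_2=(8−6)−0=2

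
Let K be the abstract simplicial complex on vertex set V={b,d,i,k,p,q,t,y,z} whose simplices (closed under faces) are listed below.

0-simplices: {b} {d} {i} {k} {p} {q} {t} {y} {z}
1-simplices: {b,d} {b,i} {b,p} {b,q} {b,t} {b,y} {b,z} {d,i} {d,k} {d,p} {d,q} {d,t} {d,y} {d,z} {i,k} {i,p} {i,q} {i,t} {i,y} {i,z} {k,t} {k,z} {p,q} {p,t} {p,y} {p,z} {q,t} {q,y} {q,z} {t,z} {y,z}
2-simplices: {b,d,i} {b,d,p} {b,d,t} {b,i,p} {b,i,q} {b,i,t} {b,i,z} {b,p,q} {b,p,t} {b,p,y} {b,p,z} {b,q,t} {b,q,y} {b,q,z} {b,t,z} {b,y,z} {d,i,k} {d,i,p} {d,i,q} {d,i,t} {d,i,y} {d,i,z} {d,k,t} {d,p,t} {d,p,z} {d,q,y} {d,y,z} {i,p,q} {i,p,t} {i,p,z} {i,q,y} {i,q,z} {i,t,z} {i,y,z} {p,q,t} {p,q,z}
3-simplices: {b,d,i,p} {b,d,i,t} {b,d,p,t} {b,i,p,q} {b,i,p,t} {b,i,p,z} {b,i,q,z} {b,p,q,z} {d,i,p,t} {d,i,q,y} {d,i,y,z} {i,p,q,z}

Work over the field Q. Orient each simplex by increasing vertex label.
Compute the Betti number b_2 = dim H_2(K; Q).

n_0=9 n_1=31 n_2=36 n_3=12  [Q]
∂1: piv[bd,bi,bp,bq,bt,by,bz,dk] rk=8  ker:di,dp,dq,dt,dy,dz,ik,ip,iq,it,iy,iz,kt,kz,pq,pt,py,pz,qt,qy,qz,tz,yz
∂2: piv[bdi,bdp,bdt,bip,biq,bit,biz,bpq,bpt,bpy,bpz,bqt,bqy,bqz,btz,byz,dik,diq,diy,diz,dkt,dqy] rk=22  ker:dip,dit,dpt,dpz,dyz,ipq,ipt,ipz,iqy,iqz,itz,iyz,pqt,pqz
∂3: piv[bdip,bdit,bdpt,bipq,bipt,bipz,biqz,bpqz,diqy,diyz] rk=10  ker:dipt,ipqz
b_2=(36−22)−10=4

b_2=4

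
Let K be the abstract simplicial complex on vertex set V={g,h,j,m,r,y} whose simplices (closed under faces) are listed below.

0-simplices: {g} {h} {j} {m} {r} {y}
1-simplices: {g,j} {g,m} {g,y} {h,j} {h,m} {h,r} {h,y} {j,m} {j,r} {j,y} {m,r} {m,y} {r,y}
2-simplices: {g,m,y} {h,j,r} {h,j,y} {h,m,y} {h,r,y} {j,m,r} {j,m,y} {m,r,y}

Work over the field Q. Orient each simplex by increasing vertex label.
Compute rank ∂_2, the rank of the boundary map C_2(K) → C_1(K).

rank∂_2=7

n_0=6 n_1=13 n_2=8  [Q]
∂1: piv[gj,gm,gy,hj,hr] rk=5  ker:hm,hy,jm,jr,jy,mr,my,ry
∂2: piv[gmy,hjr,hjy,hmy,hry,jmr,jmy] rk=7  ker:mry
rk∂_2=7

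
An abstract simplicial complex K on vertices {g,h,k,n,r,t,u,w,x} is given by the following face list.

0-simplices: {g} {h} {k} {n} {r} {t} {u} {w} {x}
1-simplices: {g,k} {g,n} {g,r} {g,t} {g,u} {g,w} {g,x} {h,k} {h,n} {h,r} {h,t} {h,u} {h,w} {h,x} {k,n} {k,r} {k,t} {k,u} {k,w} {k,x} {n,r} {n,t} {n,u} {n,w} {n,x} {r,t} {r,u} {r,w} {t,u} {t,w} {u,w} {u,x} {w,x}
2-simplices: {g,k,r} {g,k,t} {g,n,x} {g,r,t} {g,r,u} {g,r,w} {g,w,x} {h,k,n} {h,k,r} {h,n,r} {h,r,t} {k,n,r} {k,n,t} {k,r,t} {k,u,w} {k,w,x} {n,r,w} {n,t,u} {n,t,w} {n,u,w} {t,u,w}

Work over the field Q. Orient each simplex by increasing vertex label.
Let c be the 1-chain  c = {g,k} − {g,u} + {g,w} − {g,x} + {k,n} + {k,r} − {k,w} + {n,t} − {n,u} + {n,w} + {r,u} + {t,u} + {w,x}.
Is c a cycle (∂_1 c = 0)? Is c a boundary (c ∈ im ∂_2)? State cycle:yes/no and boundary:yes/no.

n_0=9 n_1=33 n_2=21  [Q]
∂1: piv[gk,gn,gr,gt,gu,gw,gx,hk] rk=8  ker:hn,hr,ht,hu,hw,hx,kn,kr,kt,ku,kw,kx,nr,nt,nu,nw,nx,rt,ru,rw,tu,tw,uw,ux,wx
∂2: piv[gkr,gkt,gnx,grt,gru,grw,gwx,hkn,hkr,hnr,hrt,knt,kuw,kwx,nrw,ntu,ntw,nuw] rk=18  ker:knr,krt,tuw
∂1c = 0
c vs im∂2: residual ≠ 0 ⇒ not boundary

cycle:yes boundary:no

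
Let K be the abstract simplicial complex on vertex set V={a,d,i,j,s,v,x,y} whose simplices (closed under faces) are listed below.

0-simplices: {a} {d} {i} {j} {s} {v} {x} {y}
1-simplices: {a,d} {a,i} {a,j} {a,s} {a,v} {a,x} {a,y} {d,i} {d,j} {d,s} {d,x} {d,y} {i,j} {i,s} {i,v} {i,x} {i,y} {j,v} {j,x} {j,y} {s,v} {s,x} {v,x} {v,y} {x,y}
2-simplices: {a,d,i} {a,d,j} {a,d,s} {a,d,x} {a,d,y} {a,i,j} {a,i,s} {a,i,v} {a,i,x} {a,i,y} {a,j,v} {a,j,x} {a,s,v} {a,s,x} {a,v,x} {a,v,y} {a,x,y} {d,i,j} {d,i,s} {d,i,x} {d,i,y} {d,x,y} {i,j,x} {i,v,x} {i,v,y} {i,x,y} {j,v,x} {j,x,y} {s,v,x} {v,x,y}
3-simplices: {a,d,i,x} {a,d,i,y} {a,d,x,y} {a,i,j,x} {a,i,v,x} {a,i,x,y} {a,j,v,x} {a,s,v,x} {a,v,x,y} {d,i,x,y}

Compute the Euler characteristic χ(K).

χ(K)=3

n_0=8 n_1=25 n_2=30 n_3=10
χ=+8−25+30−10=3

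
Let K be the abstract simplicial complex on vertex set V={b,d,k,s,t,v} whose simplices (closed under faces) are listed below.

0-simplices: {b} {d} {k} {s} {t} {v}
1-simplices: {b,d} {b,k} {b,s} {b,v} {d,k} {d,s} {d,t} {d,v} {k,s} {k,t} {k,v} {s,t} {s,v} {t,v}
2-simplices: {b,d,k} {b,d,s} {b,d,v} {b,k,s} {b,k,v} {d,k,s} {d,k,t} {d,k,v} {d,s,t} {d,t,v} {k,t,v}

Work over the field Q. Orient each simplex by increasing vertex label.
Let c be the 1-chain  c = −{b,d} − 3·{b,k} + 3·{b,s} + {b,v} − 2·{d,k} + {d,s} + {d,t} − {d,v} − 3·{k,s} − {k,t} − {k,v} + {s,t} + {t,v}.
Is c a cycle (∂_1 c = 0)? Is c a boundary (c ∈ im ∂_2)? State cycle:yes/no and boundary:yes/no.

n_0=6 n_1=14 n_2=11  [Q]
∂1: piv[bd,bk,bs,bv,dt] rk=5  ker:dk,ds,dv,ks,kt,kv,st,sv,tv
∂2: piv[bdk,bds,bdv,bks,bkv,dkt,dst,dtv] rk=8  ker:dks,dkv,ktv
∂1c = 0
c vs im∂2: reduces to 0 ⇒ boundary

cycle:yes boundary:yes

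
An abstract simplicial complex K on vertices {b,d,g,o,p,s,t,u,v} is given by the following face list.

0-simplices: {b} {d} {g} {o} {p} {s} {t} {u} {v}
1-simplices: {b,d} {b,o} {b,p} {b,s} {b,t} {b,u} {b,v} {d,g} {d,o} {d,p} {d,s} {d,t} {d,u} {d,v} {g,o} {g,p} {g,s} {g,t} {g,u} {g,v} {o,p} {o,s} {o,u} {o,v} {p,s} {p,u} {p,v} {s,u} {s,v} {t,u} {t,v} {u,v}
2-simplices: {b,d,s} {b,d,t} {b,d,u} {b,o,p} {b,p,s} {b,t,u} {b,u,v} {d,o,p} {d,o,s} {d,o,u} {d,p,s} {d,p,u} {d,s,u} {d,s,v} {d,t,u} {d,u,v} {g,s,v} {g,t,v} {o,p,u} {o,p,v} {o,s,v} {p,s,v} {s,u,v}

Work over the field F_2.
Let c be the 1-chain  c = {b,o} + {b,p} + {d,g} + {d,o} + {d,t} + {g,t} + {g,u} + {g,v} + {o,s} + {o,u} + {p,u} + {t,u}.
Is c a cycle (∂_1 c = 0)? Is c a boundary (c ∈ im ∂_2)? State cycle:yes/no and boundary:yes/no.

n_0=9 n_1=32 n_2=23  [Z2]
∂1: piv[bd,bo,bp,bs,bt,bu,bv,dg] rk=8  ker:do,dp,ds,dt,du,dv,go,gp,gs,gt,gu,gv,op,os,ou,ov,ps,pu,pv,su,sv,tu,tv,uv
∂2: piv[bds,bdt,bdu,bop,bps,btu,buv,dop,dos,dou,dps,dpu,dsu,dsv,duv,gsv,gtv,opv,osv] rk=19  ker:dtu,opu,psv,suv
∂1c = {d} + {s} + {t} + {v}

cycle:no boundary:no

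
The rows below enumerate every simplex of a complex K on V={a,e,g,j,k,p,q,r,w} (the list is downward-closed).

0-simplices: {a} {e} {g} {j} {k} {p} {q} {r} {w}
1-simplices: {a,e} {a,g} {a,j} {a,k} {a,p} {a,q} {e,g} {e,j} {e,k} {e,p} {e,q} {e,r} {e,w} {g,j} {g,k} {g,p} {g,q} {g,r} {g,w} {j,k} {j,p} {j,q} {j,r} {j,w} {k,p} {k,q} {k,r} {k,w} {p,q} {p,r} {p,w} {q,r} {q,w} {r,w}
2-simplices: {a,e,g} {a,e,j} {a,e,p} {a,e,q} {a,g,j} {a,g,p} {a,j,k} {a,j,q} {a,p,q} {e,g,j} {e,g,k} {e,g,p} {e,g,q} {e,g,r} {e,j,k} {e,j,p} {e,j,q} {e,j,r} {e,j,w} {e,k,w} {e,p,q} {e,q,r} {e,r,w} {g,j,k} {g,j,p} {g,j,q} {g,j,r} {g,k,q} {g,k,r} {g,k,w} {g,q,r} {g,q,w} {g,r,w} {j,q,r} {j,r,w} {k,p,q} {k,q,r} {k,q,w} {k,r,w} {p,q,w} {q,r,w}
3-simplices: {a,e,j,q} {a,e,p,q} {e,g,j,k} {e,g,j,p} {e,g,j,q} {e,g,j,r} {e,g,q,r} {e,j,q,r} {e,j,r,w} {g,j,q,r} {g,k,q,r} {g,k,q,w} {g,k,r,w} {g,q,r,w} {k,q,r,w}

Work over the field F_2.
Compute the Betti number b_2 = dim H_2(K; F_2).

b_2=3

n_0=9 n_1=34 n_2=41 n_3=15  [Z2]
∂1: piv[ae,ag,aj,ak,ap,aq,er,ew] rk=8  ker:eg,ej,ek,ep,eq,gj,gk,gp,gq,gr,gw,jk,jp,jq,jr,jw,kp,kq,kr,kw,pq,pr,pw,qr,qw,rw
∂2: piv[aeg,aej,aep,aeq,agj,agp,ajk,ajq,apq,egk,egq,egr,ejk,ejp,ejr,ejw,ekw,eqr,erw,gkq,gkr,gkw,gqw,kpq,pqw] rk=25  ker:egj,egp,ejq,epq,gjk,gjp,gjq,gjr,gqr,grw,jqr,jrw,kqr,kqw,krw,qrw
∂3: piv[aejq,aepq,egjk,egjp,egjq,egjr,egqr,ejqr,ejrw,gkqr,gkqw,gkrw,gqrw] rk=13  ker:gjqr,kqrw
b_2=(41−25)−13=3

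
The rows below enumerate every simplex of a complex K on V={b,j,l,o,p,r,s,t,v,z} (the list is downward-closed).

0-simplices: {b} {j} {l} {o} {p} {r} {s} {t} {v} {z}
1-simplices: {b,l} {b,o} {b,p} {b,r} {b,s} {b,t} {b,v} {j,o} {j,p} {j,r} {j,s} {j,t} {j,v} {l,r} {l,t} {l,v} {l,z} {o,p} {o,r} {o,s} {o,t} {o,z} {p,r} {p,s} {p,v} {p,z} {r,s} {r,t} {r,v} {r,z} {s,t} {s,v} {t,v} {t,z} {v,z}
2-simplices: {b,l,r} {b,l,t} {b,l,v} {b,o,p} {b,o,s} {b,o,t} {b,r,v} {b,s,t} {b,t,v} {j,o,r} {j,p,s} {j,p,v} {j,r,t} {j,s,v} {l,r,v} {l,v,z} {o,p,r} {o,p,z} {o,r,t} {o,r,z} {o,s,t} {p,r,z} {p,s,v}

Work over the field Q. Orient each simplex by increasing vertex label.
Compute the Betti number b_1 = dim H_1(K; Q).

n_0=10 n_1=35 n_2=23  [Q]
∂1: piv[bl,bo,bp,br,bs,bt,bv,jo,lz] rk=9  ker:jp,jr,js,jt,jv,lr,lt,lv,op,or,os,ot,oz,pr,ps,pv,pz,rs,rt,rv,rz,st,sv,tv,tz,vz
∂2: piv[blr,blt,blv,bop,bos,bot,brv,bst,btv,jor,jps,jpv,jrt,jsv,lvz,opr,opz,ort,orz] rk=19  ker:lrv,ost,prz,psv
b_1=(35−9)−19=7

b_1=7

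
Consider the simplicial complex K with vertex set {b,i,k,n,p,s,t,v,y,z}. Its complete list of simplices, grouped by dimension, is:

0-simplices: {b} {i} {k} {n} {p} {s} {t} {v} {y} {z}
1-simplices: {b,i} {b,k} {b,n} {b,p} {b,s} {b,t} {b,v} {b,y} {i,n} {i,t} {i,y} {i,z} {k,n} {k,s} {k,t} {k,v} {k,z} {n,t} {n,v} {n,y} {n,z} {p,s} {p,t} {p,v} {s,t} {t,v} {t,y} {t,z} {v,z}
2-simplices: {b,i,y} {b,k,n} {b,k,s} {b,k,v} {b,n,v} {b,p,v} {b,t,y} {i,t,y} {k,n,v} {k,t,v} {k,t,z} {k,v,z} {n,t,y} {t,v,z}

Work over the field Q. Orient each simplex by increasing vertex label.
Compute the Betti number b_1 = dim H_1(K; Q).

b_1=8

n_0=10 n_1=29 n_2=14  [Q]
∂1: piv[bi,bk,bn,bp,bs,bt,bv,by,iz] rk=9  ker:in,it,iy,kn,ks,kt,kv,kz,nt,nv,ny,nz,ps,pt,pv,st,tv,ty,tz,vz
∂2: piv[biy,bkn,bks,bkv,bnv,bpv,bty,ity,ktv,ktz,kvz,nty] rk=12  ker:knv,tvz
b_1=(29−9)−12=8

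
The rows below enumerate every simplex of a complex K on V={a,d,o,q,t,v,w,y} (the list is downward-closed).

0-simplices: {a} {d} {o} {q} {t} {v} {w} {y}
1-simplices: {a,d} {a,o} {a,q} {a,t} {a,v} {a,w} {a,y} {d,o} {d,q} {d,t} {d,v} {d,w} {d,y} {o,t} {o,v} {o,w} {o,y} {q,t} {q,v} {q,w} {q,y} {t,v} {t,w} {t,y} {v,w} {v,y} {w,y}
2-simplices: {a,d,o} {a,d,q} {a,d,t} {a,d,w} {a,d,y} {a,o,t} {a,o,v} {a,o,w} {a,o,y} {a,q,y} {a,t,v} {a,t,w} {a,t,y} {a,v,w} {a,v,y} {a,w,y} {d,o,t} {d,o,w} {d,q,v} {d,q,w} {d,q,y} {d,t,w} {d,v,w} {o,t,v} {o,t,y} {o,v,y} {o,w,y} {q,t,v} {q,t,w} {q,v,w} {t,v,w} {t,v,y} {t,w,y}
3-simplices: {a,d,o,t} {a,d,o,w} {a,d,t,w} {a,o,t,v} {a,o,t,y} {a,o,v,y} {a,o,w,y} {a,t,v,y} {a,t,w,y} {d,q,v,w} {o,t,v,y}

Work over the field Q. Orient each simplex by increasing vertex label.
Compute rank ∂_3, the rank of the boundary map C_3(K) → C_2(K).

n_0=8 n_1=27 n_2=33 n_3=11  [Q]
∂1: piv[ad,ao,aq,at,av,aw,ay] rk=7  ker:do,dq,dt,dv,dw,dy,ot,ov,ow,oy,qt,qv,qw,qy,tv,tw,ty,vw,vy,wy
∂2: piv[ado,adq,adt,adw,ady,aot,aov,aow,aoy,aqy,atv,atw,aty,avw,avy,awy,dqv,dqw,dvw,qtv] rk=20  ker:dot,dow,dqy,dtw,otv,oty,ovy,owy,qtw,qvw,tvw,tvy,twy
∂3: piv[adot,adow,adtw,aotv,aoty,aovy,aowy,atvy,atwy,dqvw] rk=10  ker:otvy
rk∂_3=10

rank∂_3=10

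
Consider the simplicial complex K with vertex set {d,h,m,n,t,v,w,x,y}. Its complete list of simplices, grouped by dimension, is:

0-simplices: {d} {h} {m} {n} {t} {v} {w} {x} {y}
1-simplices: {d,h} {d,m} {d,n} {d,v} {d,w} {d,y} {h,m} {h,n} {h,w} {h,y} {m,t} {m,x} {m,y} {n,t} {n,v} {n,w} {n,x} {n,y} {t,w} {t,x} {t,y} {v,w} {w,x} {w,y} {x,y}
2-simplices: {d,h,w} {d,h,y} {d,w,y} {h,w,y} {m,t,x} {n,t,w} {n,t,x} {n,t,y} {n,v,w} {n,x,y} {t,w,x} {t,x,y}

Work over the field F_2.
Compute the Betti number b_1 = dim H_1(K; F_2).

b_1=7

n_0=9 n_1=25 n_2=12  [Z2]
∂1: piv[dh,dm,dn,dv,dw,dy,mt,mx] rk=8  ker:hm,hn,hw,hy,my,nt,nv,nw,nx,ny,tw,tx,ty,vw,wx,wy,xy
∂2: piv[dhw,dhy,dwy,mtx,ntw,ntx,nty,nvw,nxy,twx] rk=10  ker:hwy,txy
b_1=(25−8)−10=7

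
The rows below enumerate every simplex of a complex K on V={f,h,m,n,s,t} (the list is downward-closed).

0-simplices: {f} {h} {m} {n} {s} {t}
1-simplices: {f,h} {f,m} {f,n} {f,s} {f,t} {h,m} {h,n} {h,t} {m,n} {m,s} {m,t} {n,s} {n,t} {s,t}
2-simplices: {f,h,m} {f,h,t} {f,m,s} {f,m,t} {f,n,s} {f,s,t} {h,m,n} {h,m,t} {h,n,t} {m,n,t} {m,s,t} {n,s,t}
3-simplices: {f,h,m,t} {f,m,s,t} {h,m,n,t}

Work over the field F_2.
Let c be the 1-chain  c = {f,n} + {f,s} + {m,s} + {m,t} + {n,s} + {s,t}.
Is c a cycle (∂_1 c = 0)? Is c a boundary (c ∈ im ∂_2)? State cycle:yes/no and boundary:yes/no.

n_0=6 n_1=14 n_2=12 n_3=3  [Z2]
∂1: piv[fh,fm,fn,fs,ft] rk=5  ker:hm,hn,ht,mn,ms,mt,ns,nt,st
∂2: piv[fhm,fht,fms,fmt,fns,fst,hmn,hnt,nst] rk=9  ker:hmt,mnt,mst
∂3: piv[fhmt,fmst,hmnt] rk=3
∂1c = 0
c vs im∂2: reduces to 0 ⇒ boundary

cycle:yes boundary:yes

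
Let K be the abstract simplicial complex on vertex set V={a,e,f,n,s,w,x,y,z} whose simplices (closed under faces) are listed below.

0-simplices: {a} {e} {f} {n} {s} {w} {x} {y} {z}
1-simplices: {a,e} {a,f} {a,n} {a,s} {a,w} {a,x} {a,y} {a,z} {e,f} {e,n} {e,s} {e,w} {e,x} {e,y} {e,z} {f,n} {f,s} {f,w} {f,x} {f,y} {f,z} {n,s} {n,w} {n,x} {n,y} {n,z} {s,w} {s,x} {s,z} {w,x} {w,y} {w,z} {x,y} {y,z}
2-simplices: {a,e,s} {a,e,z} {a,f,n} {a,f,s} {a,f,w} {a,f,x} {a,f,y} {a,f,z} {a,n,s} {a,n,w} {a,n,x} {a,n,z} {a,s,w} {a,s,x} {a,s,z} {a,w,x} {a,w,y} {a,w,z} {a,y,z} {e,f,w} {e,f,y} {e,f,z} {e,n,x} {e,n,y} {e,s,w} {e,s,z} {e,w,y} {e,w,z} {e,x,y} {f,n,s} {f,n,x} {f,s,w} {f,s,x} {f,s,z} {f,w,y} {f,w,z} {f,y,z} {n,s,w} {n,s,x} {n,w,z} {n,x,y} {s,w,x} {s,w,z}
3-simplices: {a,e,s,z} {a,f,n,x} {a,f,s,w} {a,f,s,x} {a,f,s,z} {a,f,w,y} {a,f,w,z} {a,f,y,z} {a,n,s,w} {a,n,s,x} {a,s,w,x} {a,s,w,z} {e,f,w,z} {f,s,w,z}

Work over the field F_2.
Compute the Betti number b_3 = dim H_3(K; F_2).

n_0=9 n_1=34 n_2=43 n_3=14  [Z2]
∂1: piv[ae,af,an,as,aw,ax,ay,az] rk=8  ker:ef,en,es,ew,ex,ey,ez,fn,fs,fw,fx,fy,fz,ns,nw,nx,ny,nz,sw,sx,sz,wx,wy,wz,xy,yz
∂2: piv[aes,aez,afn,afs,afw,afx,afy,afz,ans,anw,anx,anz,asw,asx,asz,awx,awy,awz,ayz,efw,efy,efz,enx,eny,exy] rk=25  ker:esw,esz,ewy,ewz,fns,fnx,fsw,fsx,fsz,fwy,fwz,fyz,nsw,nsx,nwz,nxy,swx,swz
∂3: piv[aesz,afnx,afsw,afsx,afsz,afwy,afwz,afyz,answ,ansx,aswx,aswz,efwz] rk=13  ker:fswz
b_3=(14−13)−0=1

b_3=1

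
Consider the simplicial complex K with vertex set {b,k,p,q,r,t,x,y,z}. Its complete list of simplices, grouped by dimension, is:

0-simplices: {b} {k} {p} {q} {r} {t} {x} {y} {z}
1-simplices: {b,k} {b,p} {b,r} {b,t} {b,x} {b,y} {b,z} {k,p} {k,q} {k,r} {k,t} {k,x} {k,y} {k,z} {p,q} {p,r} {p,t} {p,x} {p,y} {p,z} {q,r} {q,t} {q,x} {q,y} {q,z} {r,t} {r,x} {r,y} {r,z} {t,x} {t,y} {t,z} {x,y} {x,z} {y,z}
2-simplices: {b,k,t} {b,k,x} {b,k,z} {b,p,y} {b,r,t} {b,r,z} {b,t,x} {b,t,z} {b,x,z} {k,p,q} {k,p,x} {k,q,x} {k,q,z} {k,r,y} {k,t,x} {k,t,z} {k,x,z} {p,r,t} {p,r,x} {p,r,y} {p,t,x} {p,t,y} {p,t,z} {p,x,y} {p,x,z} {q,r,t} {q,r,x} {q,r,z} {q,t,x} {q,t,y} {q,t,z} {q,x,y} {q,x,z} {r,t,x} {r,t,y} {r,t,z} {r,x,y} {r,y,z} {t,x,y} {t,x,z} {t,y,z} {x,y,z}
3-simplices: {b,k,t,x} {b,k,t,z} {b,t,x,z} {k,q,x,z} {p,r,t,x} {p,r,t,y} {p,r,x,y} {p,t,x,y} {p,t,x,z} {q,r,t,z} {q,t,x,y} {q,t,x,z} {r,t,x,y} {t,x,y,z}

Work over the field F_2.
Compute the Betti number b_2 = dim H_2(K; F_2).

b_2=4

n_0=9 n_1=35 n_2=42 n_3=14  [Z2]
∂1: piv[bk,bp,br,bt,bx,by,bz,kq] rk=8  ker:kp,kr,kt,kx,ky,kz,pq,pr,pt,px,py,pz,qr,qt,qx,qy,qz,rt,rx,ry,rz,tx,ty,tz,xy,xz,yz
∂2: piv[bkt,bkx,bkz,bpy,brt,brz,btx,btz,bxz,kpq,kpx,kqx,kqz,kry,prt,prx,pry,ptx,pty,ptz,pxy,qrt,qrx,qty,ryz] rk=25  ker:ktx,ktz,kxz,pxz,qrz,qtx,qtz,qxy,qxz,rtx,rty,rtz,rxy,txy,txz,tyz,xyz
∂3: piv[bktx,bktz,btxz,kqxz,prtx,prty,prxy,ptxy,ptxz,qrtz,qtxy,qtxz,txyz] rk=13  ker:rtxy
b_2=(42−25)−13=4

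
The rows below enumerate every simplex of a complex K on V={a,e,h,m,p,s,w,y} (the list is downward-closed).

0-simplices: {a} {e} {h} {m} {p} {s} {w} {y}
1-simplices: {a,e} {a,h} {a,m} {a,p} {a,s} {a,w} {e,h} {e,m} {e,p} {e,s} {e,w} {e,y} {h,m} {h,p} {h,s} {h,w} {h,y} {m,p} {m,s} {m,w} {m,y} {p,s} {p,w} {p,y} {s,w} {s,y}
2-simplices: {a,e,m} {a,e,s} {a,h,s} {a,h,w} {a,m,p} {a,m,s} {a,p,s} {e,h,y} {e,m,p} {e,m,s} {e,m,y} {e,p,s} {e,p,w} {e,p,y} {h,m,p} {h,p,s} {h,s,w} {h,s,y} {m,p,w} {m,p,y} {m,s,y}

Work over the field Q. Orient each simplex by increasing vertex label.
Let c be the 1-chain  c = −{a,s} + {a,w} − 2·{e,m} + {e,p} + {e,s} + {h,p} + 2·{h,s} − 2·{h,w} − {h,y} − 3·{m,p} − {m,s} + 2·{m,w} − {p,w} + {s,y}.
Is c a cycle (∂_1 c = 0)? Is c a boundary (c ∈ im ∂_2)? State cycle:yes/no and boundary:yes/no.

cycle:yes boundary:no

n_0=8 n_1=26 n_2=21  [Q]
∂1: piv[ae,ah,am,ap,as,aw,ey] rk=7  ker:eh,em,ep,es,ew,hm,hp,hs,hw,hy,mp,ms,mw,my,ps,pw,py,sw,sy
∂2: piv[aem,aes,ahs,ahw,amp,ams,aps,ehy,emp,emy,epw,epy,hmp,hps,hsw,hsy,mpw,msy] rk=18  ker:ems,eps,mpy
∂1c = 0
c vs im∂2: residual ≠ 0 ⇒ not boundary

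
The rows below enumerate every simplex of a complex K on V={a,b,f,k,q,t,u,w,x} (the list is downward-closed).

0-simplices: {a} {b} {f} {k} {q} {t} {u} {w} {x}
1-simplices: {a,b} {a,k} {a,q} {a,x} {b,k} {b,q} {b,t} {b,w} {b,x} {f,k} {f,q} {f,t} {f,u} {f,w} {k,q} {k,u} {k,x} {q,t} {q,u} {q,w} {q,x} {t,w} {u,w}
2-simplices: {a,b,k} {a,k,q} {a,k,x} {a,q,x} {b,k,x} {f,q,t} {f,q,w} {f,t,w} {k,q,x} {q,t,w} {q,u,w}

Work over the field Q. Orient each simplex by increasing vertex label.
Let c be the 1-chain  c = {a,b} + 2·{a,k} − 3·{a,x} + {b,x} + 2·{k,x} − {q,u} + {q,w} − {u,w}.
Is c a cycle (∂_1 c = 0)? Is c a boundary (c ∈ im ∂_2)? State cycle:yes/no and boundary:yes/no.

cycle:yes boundary:yes

n_0=9 n_1=23 n_2=11  [Q]
∂1: piv[ab,ak,aq,ax,bt,bw,fk,fu] rk=8  ker:bk,bq,bx,fq,ft,fw,kq,ku,kx,qt,qu,qw,qx,tw,uw
∂2: piv[abk,akq,akx,aqx,bkx,fqt,fqw,ftw,quw] rk=9  ker:kqx,qtw
∂1c = 0
c vs im∂2: reduces to 0 ⇒ boundary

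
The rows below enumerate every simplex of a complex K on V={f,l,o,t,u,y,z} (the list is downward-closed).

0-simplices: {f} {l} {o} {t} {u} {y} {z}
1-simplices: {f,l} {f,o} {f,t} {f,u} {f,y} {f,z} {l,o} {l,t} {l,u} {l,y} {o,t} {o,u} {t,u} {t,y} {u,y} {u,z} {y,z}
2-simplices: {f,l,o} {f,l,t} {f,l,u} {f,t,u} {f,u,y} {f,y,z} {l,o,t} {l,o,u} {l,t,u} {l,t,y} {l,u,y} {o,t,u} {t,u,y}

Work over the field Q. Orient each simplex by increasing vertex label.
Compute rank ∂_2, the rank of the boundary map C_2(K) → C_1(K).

rank∂_2=10

n_0=7 n_1=17 n_2=13  [Q]
∂1: piv[fl,fo,ft,fu,fy,fz] rk=6  ker:lo,lt,lu,ly,ot,ou,tu,ty,uy,uz,yz
∂2: piv[flo,flt,flu,ftu,fuy,fyz,lot,lou,lty,luy] rk=10  ker:ltu,otu,tuy
rk∂_2=10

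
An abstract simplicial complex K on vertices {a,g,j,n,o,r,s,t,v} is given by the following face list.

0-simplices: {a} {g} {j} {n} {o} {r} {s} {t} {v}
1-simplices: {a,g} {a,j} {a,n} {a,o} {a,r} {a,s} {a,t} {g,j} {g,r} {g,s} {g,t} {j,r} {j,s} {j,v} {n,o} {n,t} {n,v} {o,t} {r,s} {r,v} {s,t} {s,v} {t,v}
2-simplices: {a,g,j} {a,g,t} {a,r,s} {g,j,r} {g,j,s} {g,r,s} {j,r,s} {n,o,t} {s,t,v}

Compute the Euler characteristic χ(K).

χ(K)=-5

n_0=9 n_1=23 n_2=9
χ=+9−23+9=-5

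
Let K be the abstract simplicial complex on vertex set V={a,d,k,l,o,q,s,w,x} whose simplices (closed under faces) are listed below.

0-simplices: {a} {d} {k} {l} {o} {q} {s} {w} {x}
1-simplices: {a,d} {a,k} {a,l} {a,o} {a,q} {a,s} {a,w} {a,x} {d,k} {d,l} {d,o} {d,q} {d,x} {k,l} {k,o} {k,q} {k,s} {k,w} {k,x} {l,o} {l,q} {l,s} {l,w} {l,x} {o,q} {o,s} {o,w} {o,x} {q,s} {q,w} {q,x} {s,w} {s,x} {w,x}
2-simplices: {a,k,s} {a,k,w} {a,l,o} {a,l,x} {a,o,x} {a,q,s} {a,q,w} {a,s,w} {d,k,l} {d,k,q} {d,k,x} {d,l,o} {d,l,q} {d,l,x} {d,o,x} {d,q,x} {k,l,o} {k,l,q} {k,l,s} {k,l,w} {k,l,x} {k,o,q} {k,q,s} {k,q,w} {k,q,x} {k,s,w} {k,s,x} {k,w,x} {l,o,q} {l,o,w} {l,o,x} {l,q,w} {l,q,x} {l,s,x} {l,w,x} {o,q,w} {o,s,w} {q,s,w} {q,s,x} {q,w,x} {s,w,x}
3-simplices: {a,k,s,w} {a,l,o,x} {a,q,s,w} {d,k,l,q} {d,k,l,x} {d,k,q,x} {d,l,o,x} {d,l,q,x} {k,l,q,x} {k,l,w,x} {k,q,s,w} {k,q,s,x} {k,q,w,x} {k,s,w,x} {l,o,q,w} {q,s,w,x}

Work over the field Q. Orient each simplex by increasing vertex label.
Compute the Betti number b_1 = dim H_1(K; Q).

b_1=2

n_0=9 n_1=34 n_2=41 n_3=16  [Q]
∂1: piv[ad,ak,al,ao,aq,as,aw,ax] rk=8  ker:dk,dl,do,dq,dx,kl,ko,kq,ks,kw,kx,lo,lq,ls,lw,lx,oq,os,ow,ox,qs,qw,qx,sw,sx,wx
∂2: piv[aks,akw,alo,alx,aox,aqs,aqw,asw,dkl,dkq,dkx,dlo,dlq,dlx,dqx,klo,kls,klw,koq,kqs,ksx,kwx,low,osw] rk=24  ker:dox,klq,klx,kqw,kqx,ksw,loq,lox,lqw,lqx,lsx,lwx,oqw,qsw,qsx,qwx,swx
∂3: piv[aksw,alox,aqsw,dklq,dklx,dkqx,dlox,dlqx,klwx,kqsw,kqsx,kqwx,kswx,loqw] rk=14  ker:klqx,qswx
b_1=(34−8)−24=2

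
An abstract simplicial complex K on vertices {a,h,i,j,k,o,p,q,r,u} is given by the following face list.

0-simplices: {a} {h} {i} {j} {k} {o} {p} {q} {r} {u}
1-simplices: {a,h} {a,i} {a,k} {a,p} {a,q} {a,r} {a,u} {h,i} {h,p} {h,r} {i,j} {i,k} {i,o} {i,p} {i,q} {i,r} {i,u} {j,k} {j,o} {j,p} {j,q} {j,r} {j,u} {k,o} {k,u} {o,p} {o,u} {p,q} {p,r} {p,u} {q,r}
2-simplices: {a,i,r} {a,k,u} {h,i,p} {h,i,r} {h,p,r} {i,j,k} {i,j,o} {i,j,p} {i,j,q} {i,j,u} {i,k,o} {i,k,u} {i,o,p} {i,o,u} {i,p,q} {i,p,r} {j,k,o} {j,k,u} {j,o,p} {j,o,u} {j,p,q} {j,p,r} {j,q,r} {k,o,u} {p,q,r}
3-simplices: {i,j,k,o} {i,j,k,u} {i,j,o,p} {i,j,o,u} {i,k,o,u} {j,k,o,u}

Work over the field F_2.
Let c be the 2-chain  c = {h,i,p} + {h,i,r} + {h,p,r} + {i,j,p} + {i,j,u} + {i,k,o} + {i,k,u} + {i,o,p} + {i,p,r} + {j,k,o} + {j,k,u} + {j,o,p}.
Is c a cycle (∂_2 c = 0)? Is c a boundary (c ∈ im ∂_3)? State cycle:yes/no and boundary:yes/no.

cycle:yes boundary:no

n_0=10 n_1=31 n_2=25 n_3=6  [Z2]
∂1: piv[ah,ai,ak,ap,aq,ar,au,ij,io] rk=9  ker:hi,hp,hr,ik,ip,iq,ir,iu,jk,jo,jp,jq,jr,ju,ko,ku,op,ou,pq,pr,pu,qr
∂2: piv[air,aku,hip,hir,hpr,ijk,ijo,ijp,ijq,iju,iko,iku,iop,iou,ipq,jpr,jqr] rk=17  ker:ipr,jko,jku,jop,jou,jpq,kou,pqr
∂3: piv[ijko,ijku,ijop,ijou,ikou] rk=5  ker:jkou
∂2c = 0
c vs im∂3: residual ≠ 0 ⇒ not boundary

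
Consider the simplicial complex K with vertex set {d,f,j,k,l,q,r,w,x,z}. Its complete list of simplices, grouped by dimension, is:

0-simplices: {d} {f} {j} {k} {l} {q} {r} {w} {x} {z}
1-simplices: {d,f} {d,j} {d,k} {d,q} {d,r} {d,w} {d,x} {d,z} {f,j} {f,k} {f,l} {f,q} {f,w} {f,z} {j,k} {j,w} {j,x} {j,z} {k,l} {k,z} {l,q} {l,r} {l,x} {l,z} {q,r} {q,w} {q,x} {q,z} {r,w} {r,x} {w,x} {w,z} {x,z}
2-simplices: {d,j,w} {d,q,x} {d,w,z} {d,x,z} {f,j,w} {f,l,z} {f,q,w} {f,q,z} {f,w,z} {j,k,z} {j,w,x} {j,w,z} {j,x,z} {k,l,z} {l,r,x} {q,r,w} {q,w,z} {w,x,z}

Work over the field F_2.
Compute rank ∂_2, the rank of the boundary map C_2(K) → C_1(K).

n_0=10 n_1=33 n_2=18  [Z2]
∂1: piv[df,dj,dk,dq,dr,dw,dx,dz,fl] rk=9  ker:fj,fk,fq,fw,fz,jk,jw,jx,jz,kl,kz,lq,lr,lx,lz,qr,qw,qx,qz,rw,rx,wx,wz,xz
∂2: piv[djw,dqx,dwz,dxz,fjw,flz,fqw,fqz,fwz,jkz,jwx,jwz,jxz,klz,lrx,qrw] rk=16  ker:qwz,wxz
rk∂_2=16

rank∂_2=16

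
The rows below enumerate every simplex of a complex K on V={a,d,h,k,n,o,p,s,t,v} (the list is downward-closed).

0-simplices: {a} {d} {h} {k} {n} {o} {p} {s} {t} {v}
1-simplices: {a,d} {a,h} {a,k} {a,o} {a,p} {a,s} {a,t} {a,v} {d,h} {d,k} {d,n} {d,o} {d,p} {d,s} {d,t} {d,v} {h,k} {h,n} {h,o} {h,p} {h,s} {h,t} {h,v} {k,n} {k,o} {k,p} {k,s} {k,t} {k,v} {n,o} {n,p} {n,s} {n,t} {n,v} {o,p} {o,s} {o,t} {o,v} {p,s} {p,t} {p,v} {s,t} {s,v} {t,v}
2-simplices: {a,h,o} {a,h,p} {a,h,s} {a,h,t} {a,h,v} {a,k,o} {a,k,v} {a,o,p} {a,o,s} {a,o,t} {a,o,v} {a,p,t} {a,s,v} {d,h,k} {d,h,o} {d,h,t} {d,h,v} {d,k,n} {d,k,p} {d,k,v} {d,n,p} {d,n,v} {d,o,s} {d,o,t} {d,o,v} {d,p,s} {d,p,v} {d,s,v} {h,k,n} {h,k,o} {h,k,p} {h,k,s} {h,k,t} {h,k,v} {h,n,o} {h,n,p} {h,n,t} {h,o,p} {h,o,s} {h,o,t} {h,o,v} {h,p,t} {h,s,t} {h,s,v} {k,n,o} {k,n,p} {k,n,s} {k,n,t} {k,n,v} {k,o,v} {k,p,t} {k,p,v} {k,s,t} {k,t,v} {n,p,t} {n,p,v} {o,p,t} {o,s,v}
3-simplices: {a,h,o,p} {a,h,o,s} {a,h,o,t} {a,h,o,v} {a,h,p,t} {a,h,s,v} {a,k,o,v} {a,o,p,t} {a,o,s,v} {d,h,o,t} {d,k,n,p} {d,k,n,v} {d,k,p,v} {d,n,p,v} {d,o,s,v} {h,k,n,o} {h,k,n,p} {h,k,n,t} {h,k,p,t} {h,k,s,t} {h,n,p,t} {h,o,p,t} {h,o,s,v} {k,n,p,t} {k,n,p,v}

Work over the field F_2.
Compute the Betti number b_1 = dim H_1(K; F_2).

b_1=1

n_0=10 n_1=44 n_2=58 n_3=25  [Z2]
∂1: piv[ad,ah,ak,ao,ap,as,at,av,dn] rk=9  ker:dh,dk,do,dp,ds,dt,dv,hk,hn,ho,hp,hs,ht,hv,kn,ko,kp,ks,kt,kv,no,np,ns,nt,nv,op,os,ot,ov,ps,pt,pv,st,sv,tv
∂2: piv[aho,ahp,ahs,aht,ahv,ako,akv,aop,aos,aot,aov,apt,asv,dhk,dho,dht,dhv,dkn,dkp,dkv,dnp,dnv,dos,dps,dpv,hkn,hkp,hks,hkt,hno,hnt,hst,kns,ktv] rk=34  ker:dot,dov,dsv,hko,hkv,hnp,hop,hos,hot,hov,hpt,hsv,kno,knp,knt,knv,kov,kpt,kpv,kst,npt,npv,opt,osv
∂3: piv[ahop,ahos,ahot,ahov,ahpt,ahsv,akov,aopt,aosv,dhot,dknp,dknv,dkpv,dnpv,dosv,hkno,hknp,hknt,hkpt,hkst,hnpt] rk=21  ker:hopt,hosv,knpt,knpv
b_1=(44−9)−34=1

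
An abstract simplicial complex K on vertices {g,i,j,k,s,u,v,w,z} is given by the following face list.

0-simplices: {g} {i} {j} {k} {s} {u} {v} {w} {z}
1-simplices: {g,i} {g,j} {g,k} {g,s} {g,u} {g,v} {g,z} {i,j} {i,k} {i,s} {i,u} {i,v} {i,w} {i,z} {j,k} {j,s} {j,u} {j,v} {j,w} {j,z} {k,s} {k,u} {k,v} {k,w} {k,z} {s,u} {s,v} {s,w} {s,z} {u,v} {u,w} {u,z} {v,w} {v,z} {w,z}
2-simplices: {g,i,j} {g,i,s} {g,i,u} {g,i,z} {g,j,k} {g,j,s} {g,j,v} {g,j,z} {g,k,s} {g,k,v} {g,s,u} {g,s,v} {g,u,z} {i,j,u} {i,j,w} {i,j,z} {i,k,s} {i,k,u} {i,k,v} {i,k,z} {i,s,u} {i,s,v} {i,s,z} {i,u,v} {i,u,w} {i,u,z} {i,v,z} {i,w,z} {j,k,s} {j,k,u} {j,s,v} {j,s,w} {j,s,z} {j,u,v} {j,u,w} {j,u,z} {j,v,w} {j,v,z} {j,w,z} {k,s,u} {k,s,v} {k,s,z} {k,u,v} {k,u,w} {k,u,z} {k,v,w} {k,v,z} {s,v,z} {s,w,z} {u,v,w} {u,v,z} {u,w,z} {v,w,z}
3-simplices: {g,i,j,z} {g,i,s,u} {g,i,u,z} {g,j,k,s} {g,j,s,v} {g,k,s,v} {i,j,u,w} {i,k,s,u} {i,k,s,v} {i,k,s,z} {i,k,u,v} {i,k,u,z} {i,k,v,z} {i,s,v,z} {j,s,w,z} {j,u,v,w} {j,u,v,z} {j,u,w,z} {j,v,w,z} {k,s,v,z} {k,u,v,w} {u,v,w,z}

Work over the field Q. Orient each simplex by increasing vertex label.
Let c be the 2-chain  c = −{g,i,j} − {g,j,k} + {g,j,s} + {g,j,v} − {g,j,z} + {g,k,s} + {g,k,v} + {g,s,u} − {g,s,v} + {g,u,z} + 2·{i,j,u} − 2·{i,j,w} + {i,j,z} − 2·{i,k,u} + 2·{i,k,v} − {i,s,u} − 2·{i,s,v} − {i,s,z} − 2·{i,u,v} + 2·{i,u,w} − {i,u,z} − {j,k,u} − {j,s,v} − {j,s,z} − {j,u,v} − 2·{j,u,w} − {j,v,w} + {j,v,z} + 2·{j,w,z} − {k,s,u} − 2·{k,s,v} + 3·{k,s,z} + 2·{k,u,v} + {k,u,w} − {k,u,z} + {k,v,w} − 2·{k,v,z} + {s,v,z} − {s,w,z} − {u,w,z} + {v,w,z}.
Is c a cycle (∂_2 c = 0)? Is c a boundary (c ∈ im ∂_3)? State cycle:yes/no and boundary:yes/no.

n_0=9 n_1=35 n_2=53 n_3=22  [Q]
∂1: piv[gi,gj,gk,gs,gu,gv,gz,iw] rk=8  ker:ij,ik,is,iu,iv,iz,jk,js,ju,jv,jw,jz,ks,ku,kv,kw,kz,su,sv,sw,sz,uv,uw,uz,vw,vz,wz
∂2: piv[gij,gis,giu,giz,gjk,gjs,gjv,gjz,gks,gkv,gsu,gsv,guz,iju,ijw,iks,iku,ikv,ikz,isz,iuv,iuw,ivz,iwz,jsw,jvw,kuw] rk=27  ker:ijz,isu,isv,iuz,jks,jku,jsv,jsz,juv,juw,juz,jvz,jwz,ksu,ksv,ksz,kuv,kuz,kvw,kvz,svz,swz,uvw,uvz,uwz,vwz
∂3: piv[gijz,gisu,giuz,gjks,gjsv,gksv,ijuw,iksu,iksv,iksz,ikuv,ikuz,ikvz,isvz,jswz,juvw,juvz,juwz,jvwz,kuvw] rk=20  ker:ksvz,uvwz
∂2c = −{g,i} + {g,j} + 3·{g,k} − 2·{g,s} − {g,v} − 4·{i,s} + 2·{i,v} + {i,z} − 2·{j,k} − {j,s} + 3·{j,v} + 3·{j,w} − 2·{j,z} + {k,s} + 2·{k,v} − 2·{k,w} − {s,u} − 5·{s,v} − {s,w} + {s,z} − {u,v} + {v,w} − {v,z} + {w,z}

cycle:no boundary:no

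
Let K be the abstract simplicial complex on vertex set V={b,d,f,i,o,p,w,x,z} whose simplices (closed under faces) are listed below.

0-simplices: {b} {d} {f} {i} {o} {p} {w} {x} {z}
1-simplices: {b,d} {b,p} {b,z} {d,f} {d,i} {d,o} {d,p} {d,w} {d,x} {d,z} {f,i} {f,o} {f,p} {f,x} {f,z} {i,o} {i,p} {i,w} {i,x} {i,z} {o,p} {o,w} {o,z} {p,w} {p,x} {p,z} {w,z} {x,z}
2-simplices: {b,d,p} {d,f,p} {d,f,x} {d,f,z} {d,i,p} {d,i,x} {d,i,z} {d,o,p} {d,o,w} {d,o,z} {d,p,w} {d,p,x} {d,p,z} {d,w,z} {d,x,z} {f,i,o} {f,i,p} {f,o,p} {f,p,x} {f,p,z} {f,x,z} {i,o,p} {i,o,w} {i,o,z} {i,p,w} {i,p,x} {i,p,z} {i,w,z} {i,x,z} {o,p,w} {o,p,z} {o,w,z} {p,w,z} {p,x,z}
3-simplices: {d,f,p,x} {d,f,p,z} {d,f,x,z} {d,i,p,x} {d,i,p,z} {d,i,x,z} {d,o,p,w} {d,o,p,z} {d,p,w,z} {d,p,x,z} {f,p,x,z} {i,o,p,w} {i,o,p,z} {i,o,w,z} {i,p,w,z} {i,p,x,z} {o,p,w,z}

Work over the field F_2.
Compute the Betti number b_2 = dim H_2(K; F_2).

b_2=1

n_0=9 n_1=28 n_2=34 n_3=17  [Z2]
∂1: piv[bd,bp,bz,df,di,do,dw,dx] rk=8  ker:dp,dz,fi,fo,fp,fx,fz,io,ip,iw,ix,iz,op,ow,oz,pw,px,pz,wz,xz
∂2: piv[bdp,dfp,dfx,dfz,dip,dix,diz,dop,dow,doz,dpw,dpx,dpz,dwz,dxz,fio,fip,fop,iow] rk=19  ker:fpx,fpz,fxz,iop,ioz,ipw,ipx,ipz,iwz,ixz,opw,opz,owz,pwz,pxz
∂3: piv[dfpx,dfpz,dfxz,dipx,dipz,dixz,dopw,dopz,dpwz,dpxz,iopw,iopz,iowz,ipwz] rk=14  ker:fpxz,ipxz,opwz
b_2=(34−19)−14=1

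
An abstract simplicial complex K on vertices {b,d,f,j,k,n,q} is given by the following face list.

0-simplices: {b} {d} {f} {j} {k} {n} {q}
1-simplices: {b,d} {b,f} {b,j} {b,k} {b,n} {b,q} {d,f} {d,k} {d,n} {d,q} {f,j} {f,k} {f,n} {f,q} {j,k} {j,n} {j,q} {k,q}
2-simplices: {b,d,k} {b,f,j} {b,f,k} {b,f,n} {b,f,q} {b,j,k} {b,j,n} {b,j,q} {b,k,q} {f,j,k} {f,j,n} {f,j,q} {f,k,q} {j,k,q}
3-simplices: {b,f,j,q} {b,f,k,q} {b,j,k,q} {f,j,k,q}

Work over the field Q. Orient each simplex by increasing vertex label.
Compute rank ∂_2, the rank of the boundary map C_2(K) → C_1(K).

n_0=7 n_1=18 n_2=14 n_3=4  [Q]
∂1: piv[bd,bf,bj,bk,bn,bq] rk=6  ker:df,dk,dn,dq,fj,fk,fn,fq,jk,jn,jq,kq
∂2: piv[bdk,bfj,bfk,bfn,bfq,bjk,bjn,bjq,bkq] rk=9  ker:fjk,fjn,fjq,fkq,jkq
∂3: piv[bfjq,bfkq,bjkq,fjkq] rk=4
rk∂_2=9

rank∂_2=9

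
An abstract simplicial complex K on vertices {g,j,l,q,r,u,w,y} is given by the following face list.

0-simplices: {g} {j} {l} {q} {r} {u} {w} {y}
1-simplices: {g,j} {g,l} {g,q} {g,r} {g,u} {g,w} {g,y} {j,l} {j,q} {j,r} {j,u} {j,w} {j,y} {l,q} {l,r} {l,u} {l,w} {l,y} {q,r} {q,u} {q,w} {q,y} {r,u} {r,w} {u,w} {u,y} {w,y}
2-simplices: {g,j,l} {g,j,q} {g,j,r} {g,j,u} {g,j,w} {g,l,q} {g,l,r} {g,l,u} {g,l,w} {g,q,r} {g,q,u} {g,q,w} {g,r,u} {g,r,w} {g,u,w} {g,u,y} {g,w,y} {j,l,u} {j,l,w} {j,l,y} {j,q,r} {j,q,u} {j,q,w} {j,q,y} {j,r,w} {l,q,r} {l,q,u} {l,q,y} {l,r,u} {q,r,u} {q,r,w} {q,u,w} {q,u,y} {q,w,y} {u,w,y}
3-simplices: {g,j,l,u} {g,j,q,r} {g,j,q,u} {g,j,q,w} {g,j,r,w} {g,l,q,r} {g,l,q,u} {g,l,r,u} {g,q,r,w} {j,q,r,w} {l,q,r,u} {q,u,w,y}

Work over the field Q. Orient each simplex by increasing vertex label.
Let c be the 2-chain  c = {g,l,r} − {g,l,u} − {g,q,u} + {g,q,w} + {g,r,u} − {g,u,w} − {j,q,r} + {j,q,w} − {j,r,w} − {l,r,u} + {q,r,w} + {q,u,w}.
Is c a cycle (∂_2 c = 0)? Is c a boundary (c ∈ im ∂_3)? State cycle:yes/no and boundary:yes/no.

cycle:yes boundary:no

n_0=8 n_1=27 n_2=35 n_3=12  [Q]
∂1: piv[gj,gl,gq,gr,gu,gw,gy] rk=7  ker:jl,jq,jr,ju,jw,jy,lq,lr,lu,lw,ly,qr,qu,qw,qy,ru,rw,uw,uy,wy
∂2: piv[gjl,gjq,gjr,gju,gjw,glq,glr,glu,glw,gqr,gqu,gqw,gru,grw,guw,guy,gwy,jly,jqy,quy] rk=20  ker:jlu,jlw,jqr,jqu,jqw,jrw,lqr,lqu,lqy,lru,qru,qrw,quw,qwy,uwy
∂3: piv[gjlu,gjqr,gjqu,gjqw,gjrw,glqr,glqu,glru,gqrw,lqru,quwy] rk=11  ker:jqrw
∂2c = 0
c vs im∂3: residual ≠ 0 ⇒ not boundary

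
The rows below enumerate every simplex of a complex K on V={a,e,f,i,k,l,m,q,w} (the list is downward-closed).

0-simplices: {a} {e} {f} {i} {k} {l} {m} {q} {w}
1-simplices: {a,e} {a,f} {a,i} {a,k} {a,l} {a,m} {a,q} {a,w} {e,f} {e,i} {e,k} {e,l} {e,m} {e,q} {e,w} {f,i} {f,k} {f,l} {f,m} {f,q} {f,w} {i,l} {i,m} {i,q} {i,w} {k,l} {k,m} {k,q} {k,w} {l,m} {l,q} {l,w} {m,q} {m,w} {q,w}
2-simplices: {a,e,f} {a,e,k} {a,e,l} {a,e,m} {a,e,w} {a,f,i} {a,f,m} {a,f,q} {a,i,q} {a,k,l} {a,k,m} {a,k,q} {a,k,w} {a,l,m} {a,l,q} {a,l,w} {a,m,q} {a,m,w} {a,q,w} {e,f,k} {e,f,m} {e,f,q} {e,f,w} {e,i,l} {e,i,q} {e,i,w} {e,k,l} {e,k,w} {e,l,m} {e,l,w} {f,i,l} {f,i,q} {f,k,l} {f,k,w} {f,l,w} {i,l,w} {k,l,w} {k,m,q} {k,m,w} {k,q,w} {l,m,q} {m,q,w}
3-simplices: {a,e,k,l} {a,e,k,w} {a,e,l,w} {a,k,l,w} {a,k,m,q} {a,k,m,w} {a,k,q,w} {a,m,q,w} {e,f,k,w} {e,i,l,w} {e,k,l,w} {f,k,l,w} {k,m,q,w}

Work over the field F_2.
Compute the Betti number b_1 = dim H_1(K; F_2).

b_1=1

n_0=9 n_1=35 n_2=42 n_3=13  [Z2]
∂1: piv[ae,af,ai,ak,al,am,aq,aw] rk=8  ker:ef,ei,ek,el,em,eq,ew,fi,fk,fl,fm,fq,fw,il,im,iq,iw,kl,km,kq,kw,lm,lq,lw,mq,mw,qw
∂2: piv[aef,aek,ael,aem,aew,afi,afm,afq,aiq,akl,akm,akq,akw,alm,alq,alw,amq,amw,aqw,efk,efq,efw,eil,eiq,eiw,fil] rk=26  ker:efm,ekl,ekw,elm,elw,fiq,fkl,fkw,flw,ilw,klw,kmq,kmw,kqw,lmq,mqw
∂3: piv[aekl,aekw,aelw,aklw,akmq,akmw,akqw,amqw,efkw,eilw,fklw] rk=11  ker:eklw,kmqw
b_1=(35−8)−26=1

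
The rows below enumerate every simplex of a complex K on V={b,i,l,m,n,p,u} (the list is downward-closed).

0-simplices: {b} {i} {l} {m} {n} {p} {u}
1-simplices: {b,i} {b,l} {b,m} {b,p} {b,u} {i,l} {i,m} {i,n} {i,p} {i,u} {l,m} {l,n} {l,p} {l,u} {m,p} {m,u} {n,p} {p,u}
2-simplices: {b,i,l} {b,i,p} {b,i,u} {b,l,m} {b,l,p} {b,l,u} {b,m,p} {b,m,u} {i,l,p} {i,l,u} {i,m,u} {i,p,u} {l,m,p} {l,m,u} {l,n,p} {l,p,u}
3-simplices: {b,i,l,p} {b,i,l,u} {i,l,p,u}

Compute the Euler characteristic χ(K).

χ(K)=2

n_0=7 n_1=18 n_2=16 n_3=3
χ=+7−18+16−3=2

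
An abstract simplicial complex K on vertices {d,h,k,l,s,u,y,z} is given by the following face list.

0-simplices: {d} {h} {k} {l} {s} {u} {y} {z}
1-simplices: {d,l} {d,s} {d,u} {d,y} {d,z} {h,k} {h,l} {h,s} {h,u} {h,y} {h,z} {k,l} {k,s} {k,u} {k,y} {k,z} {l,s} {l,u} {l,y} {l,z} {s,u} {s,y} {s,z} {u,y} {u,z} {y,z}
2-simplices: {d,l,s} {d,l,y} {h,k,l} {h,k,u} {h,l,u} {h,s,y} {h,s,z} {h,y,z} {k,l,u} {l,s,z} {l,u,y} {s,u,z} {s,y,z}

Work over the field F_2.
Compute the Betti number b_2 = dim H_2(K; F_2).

n_0=8 n_1=26 n_2=13  [Z2]
∂1: piv[dl,ds,du,dy,dz,hk,hl] rk=7  ker:hs,hu,hy,hz,kl,ks,ku,ky,kz,ls,lu,ly,lz,su,sy,sz,uy,uz,yz
∂2: piv[dls,dly,hkl,hku,hlu,hsy,hsz,hyz,lsz,luy,suz] rk=11  ker:klu,syz
b_2=(13−11)−0=2

b_2=2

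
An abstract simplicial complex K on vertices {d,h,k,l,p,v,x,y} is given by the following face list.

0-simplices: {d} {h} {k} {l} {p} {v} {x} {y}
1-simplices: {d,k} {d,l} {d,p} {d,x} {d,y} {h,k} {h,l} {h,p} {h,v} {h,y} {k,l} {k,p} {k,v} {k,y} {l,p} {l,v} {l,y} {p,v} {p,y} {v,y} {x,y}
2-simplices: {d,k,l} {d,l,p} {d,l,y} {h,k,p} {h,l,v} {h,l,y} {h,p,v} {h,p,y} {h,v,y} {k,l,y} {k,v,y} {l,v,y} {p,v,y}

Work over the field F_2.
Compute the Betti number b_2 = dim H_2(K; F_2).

b_2=2

n_0=8 n_1=21 n_2=13  [Z2]
∂1: piv[dk,dl,dp,dx,dy,hk,hv] rk=7  ker:hl,hp,hy,kl,kp,kv,ky,lp,lv,ly,pv,py,vy,xy
∂2: piv[dkl,dlp,dly,hkp,hlv,hly,hpv,hpy,hvy,kly,kvy] rk=11  ker:lvy,pvy
b_2=(13−11)−0=2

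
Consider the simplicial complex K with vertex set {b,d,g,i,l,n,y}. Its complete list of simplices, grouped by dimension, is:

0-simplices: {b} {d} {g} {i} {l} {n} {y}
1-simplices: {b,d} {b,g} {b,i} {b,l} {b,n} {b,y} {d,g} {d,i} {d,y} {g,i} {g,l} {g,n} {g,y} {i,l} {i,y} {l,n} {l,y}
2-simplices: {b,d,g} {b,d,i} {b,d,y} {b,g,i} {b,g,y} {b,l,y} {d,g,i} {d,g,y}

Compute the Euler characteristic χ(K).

n_0=7 n_1=17 n_2=8
χ=+7−17+8=-2

χ(K)=-2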